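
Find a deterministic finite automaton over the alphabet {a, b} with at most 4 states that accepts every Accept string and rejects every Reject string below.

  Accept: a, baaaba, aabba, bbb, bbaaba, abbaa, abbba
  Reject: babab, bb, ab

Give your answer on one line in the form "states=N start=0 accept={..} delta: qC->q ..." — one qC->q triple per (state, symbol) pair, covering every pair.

states=3 start=0 accept={0} delta: 0a->0 0b->1 1a->0 1b->2 2a->0 2b->0

Grow the machine one transition at a time. Run the examples from 0; the earliest place one falls off (shortest prefix, ties alphabetical) gets sent to the lowest-numbered state that keeps every Accept/Reject pair distinguishable — a pair clashes when both reach the same state with identical unread suffix — and to a fresh state only if none does.
a: 0a undefined. 0a->0: ok.
b: 0b undefined. 0b->0: no, a/babab meet in 0. Open state 1: 0b->1.
ba: 1a undefined. 1a->0: ok.
bb: 1b undefined. 1b->0: no, a/bb meet in 0. 1b->1: no, bbb/babab meet in 1. Open state 2: 1b->2.
bba: 2a undefined. 2a->0: ok.
bbb: 2b undefined. 2b->0: ok.
All examples now run through 3 states with every (state, symbol) defined. Accept strings end in {0}, Reject strings end in {1,2}; accept={0}.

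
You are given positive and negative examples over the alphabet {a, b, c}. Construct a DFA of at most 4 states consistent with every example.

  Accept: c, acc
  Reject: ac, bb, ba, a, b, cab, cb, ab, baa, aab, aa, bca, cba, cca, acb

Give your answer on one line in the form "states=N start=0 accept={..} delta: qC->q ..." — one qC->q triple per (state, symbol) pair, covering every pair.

states=3 start=0 accept={2} delta: 0a->1 0b->0 0c->2 1a->0 1b->0 1c->0 2a->0 2b->0 2c->0

Fold the examples into a partial DFA from state 0: repeatedly fix the first undefined (state, symbol) met by the shortest-then-alphabetical prefix, trying targets in increasing order and rejecting any under which an Accept and a Reject string meet in one state with the same remainder; add a state when all current targets are rejected. Accepting states are where Accept strings end.
a: 0a undefined. 0a->0: no, c/ac meet in 0 with "c" left. Open state 1: 0a->1.
b: 0b undefined. 0b->0: ok.
c: 0c undefined. 0c->0: no, c/bb meet in 0. 0c->1: no, c/ba meet in 1. Open state 2: 0c->2.
aa: 1a undefined. 1a->0: ok.
ab: 1b undefined. 1b->0: ok.
ac: 1c undefined. 1c->0: ok.
ca: 2a undefined. 2a->0: ok.
cb: 2b undefined. 2b->0: ok.
cc: 2c undefined. 2c->0: ok.
All examples now run through 3 states with every (state, symbol) defined. Accept strings end in {2}, Reject strings end in {0,1}; accept={2}.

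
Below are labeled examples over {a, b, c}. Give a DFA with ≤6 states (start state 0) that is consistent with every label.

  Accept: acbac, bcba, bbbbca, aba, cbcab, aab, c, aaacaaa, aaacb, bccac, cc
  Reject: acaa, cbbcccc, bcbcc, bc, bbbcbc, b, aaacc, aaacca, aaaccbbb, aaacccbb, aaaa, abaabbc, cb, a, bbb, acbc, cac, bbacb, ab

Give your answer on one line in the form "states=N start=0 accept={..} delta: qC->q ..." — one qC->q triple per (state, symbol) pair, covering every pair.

states=5 start=0 accept={0,2} delta: 0a->1 0b->1 0c->0 1a->2 1b->1 1c->1 2a->3 2b->0 2c->0 3a->1 3b->0 3c->4 4a->0 4b->0 4c->3

Fold the examples into a partial DFA from state 0: repeatedly fix the first undefined (state, symbol) met by the shortest-then-alphabetical prefix, trying targets in increasing order and rejecting any under which an Accept and a Reject string meet in one state with the same remainder; add a state when all current targets are rejected. Accepting states are where Accept strings end.
a: 0a undefined. 0a->0: no, aab/b meet in 0 with "b" left. Open state 1: 0a->1.
b: 0b undefined. 0b->0: no, c/bc meet in 0 with "c" left. 0b->1: ok.
c: 0c undefined. 0c->0: ok.
aa: 1a undefined. 1a->0: no, aab/b meet in 1. 1a->1: no, aab/ab meet in 1 with "b" left. Open state 2: 1a->2.
ab: 1b undefined. 1b->0: no, bbbbca/b meet in 1. 1b->1: ok.
ac: 1c undefined. 1c->0: no, bcba/acaa meet in 2. 1c->1: ok.
aaa: 2a undefined. 2a->0: no, c/acaa meet in 0. 2a->1: no, bcba/aaacca meet in 2. 2a->2: no, bcba/acaa meet in 2. Open state 3: 2a->3.
aab: 2b undefined. 2b->0: ok.
aaaa: 3a undefined. 3a->0: no, cbcab/aaaa meet in 0. 3a->1: ok.
aaac: 3c undefined. 3c->0: no, cbcab/aaacc meet in 0. 3c->1: no, bcba/aaacca meet in 2. 3c->2: no, acbac/aaacc meet in 2 with "c" left. 3c->3: no, aaacaaa/acaa meet in 3. Open state 4: 3c->4.
bbac: 2c undefined. 2c->0: ok.
aaaca: 4a undefined. 4a->0: ok.
aaacb: 4b undefined. 4b->0: ok.
aaacc: 4c undefined. 4c->0: no, acbac/aaacc meet in 0. 4c->1: no, bcba/aaacca meet in 2. 4c->2: no, bcba/aaacc meet in 2. 4c->3: ok.
abaab: 3b undefined. 3b->0: ok.
All examples now run through 5 states with every (state, symbol) defined. Accept strings end in {0,2}, Reject strings end in {1,3}; accept={0,2}.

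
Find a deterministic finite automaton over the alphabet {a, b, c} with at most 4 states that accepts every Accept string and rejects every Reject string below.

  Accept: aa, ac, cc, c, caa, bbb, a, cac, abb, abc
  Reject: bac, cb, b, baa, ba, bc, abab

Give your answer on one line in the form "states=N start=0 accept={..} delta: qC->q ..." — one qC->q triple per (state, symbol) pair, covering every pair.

states=3 start=0 accept={0,1} delta: 0a->1 0b->2 0c->0 1a->0 1b->1 1c->0 2a->2 2b->1 2c->2

Fold the examples into a partial DFA from state 0: repeatedly fix the first undefined (state, symbol) met by the shortest-then-alphabetical prefix, trying targets in increasing order and rejecting any under which an Accept and a Reject string meet in one state with the same remainder; add a state when all current targets are rejected. Accepting states are where Accept strings end.
a: 0a undefined. 0a->0: no, abc/bc meet in 0 with "bc" left. Open state 1: 0a->1.
b: 0b undefined. 0b->0: no, aa/baa meet in 1 with "a" left. 0b->1: no, aa/ba meet in 1 with "a" left. Open state 2: 0b->2.
c: 0c undefined. 0c->0: ok.
aa: 1a undefined. 1a->0: ok.
ab: 1b undefined. 1b->0: no, aa/abab meet in 0. 1b->1: ok.
ac: 1c undefined. 1c->0: ok.
ba: 2a undefined. 2a->0: no, aa/bac meet in 0. 2a->1: no, aa/bac meet in 0. 2a->2: ok.
bb: 2b undefined. 2b->0: no, bbb/cb meet in 2. 2b->1: ok.
bc: 2c undefined. 2c->0: no, aa/bac meet in 0. 2c->1: no, bbb/bac meet in 1. 2c->2: ok.
All examples now run through 3 states with every (state, symbol) defined. Accept strings end in {0,1}, Reject strings end in {2}; accept={0,1}.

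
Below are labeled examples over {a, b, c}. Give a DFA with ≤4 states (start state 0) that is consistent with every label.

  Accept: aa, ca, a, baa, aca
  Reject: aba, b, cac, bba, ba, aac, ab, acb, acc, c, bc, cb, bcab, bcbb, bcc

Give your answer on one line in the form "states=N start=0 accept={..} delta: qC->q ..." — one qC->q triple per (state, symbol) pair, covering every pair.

Grow the machine one transition at a time. Run the examples from 0; the earliest place one falls off (shortest prefix, ties alphabetical) gets sent to the lowest-numbered state that keeps every Accept/Reject pair distinguishable — a pair clashes when both reach the same state with identical unread suffix — and to a fresh state only if none does.
a: 0a undefined. 0a->0: ok.
b: 0b undefined. 0b->0: no, aa/aba meet in 0. Open state 1: 0b->1.
c: 0c undefined. 0c->0: no, aa/cac meet in 0. 0c->1: no, ca/aba meet in 1 with "a" left. Open state 2: 0c->2.
ba: 1a undefined. 1a->0: no, aa/aba meet in 0. 1a->1: no, baa/aba meet in 1. 1a->2: ok.
bb: 1b undefined. 1b->0: no, aa/bba meet in 0. 1b->1: ok.
bc: 1c undefined. 1c->0: no, aa/bc meet in 0. 1c->1: ok.
ca: 2a undefined. 2a->0: ok.
cb: 2b undefined. 2b->0: no, aa/acb meet in 0. 2b->1: ok.
acc: 2c undefined. 2c->0: no, aa/acc meet in 0. 2c->1: ok.
All examples now run through 3 states with every (state, symbol) defined. Accept strings end in {0}, Reject strings end in {1,2}; accept={0}.

states=3 start=0 accept={0} delta: 0a->0 0b->1 0c->2 1a->2 1b->1 1c->1 2a->0 2b->1 2c->1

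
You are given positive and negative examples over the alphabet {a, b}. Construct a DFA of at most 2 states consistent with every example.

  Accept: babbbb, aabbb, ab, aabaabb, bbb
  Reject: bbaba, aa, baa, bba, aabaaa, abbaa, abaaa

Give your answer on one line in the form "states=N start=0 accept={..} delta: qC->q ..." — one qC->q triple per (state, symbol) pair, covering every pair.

Grow the machine one transition at a time. Run the examples from 0; the earliest place one falls off (shortest prefix, ties alphabetical) gets sent to the lowest-numbered state that keeps every Accept/Reject pair distinguishable — a pair clashes when both reach the same state with identical unread suffix — and to a fresh state only if none does.
a: 0a undefined. 0a->0: ok.
b: 0b undefined. 0b->0: no, babbbb/bbaba meet in 0. Open state 1: 0b->1.
ba: 1a undefined. 1a->0: ok.
bb: 1b undefined. 1b->0: no, babbbb/bbaba meet in 0. 1b->1: ok.
All examples now run through 2 states with every (state, symbol) defined. Accept strings end in {1}, Reject strings end in {0}; accept={1}.

states=2 start=0 accept={1} delta: 0a->0 0b->1 1a->0 1b->1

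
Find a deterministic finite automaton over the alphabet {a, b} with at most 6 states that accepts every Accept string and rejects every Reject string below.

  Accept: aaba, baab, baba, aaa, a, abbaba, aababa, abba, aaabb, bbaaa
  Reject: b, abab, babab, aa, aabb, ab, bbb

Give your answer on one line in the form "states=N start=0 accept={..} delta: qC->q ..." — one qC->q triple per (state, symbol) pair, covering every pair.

states=4 start=0 accept={1,3} delta: 0a->1 0b->0 1a->2 1b->0 2a->3 2b->3 3a->1 3b->2

State merging on the prefix tree: take the shortest (then alphabetical) example prefix whose next move is undefined and point that move at state 0, else 1, else 2, ...; a target is out if some Accept/Reject pair would then sit in one state with the same input left (inseparable). If every existing state is out, open a new one.
a: 0a undefined. 0a->0: no, aaa/aa meet in 0. Open state 1: 0a->1.
b: 0b undefined. 0b->0: ok.
aa: 1a undefined. 1a->0: no, baab/b meet in 0. 1a->1: no, baab/ab meet in 1 with "b" left. Open state 2: 1a->2.
ab: 1b undefined. 1b->0: ok.
aaa: 2a undefined. 2a->0: no, aaa/b meet in 0. 2a->1: no, aaabb/b meet in 0. 2a->2: no, aaa/aa meet in 2. Open state 3: 2a->3.
aab: 2b undefined. 2b->0: no, baab/b meet in 0. 2b->1: no, aaba/aa meet in 2. 2b->2: no, baab/aa meet in 2. 2b->3: ok.
aaab: 3b undefined. 3b->0: no, aaabb/b meet in 0. 3b->1: no, baba/aabb meet in 1. 3b->2: ok.
aaba: 3a undefined. 3a->0: no, aaba/b meet in 0. 3a->1: ok.
All examples now run through 4 states with every (state, symbol) defined. Accept strings end in {1,3}, Reject strings end in {0,2}; accept={1,3}.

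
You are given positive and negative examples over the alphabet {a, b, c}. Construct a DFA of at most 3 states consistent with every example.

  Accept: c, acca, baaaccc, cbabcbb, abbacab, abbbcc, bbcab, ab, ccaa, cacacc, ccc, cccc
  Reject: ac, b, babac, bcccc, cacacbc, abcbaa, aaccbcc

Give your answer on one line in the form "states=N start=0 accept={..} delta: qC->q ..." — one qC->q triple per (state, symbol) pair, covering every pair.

Grow the machine one transition at a time. Run the examples from 0; the earliest place one falls off (shortest prefix, ties alphabetical) gets sent to the lowest-numbered state that keeps every Accept/Reject pair distinguishable — a pair clashes when both reach the same state with identical unread suffix — and to a fresh state only if none does.
a: 0a undefined. 0a->0: no, c/ac meet in 0 with "c" left. Open state 1: 0a->1.
b: 0b undefined. 0b->0: no, cccc/bcccc meet in 0 with "cccc" left. 0b->1: ok.
c: 0c undefined. 0c->0: ok.
aa: 1a undefined. 1a->0: no, c/babac meet in 0. 1a->1: no, ccaa/b meet in 1. Open state 2: 1a->2.
ab: 1b undefined. 1b->0: ok.
ac: 1c undefined. 1c->0: no, c/ac meet in 0. 1c->1: ok.
aac: 2c undefined. 2c->0: ok.
baa: 2a undefined. 2a->0: no, c/abcbaa meet in 0. 2a->1: ok.
bab: 2b undefined. 2b->0: ok.
All examples now run through 3 states with every (state, symbol) defined. Accept strings end in {0,2}, Reject strings end in {1}; accept={0,2}.

states=3 start=0 accept={0,2} delta: 0a->1 0b->1 0c->0 1a->2 1b->0 1c->1 2a->1 2b->0 2c->0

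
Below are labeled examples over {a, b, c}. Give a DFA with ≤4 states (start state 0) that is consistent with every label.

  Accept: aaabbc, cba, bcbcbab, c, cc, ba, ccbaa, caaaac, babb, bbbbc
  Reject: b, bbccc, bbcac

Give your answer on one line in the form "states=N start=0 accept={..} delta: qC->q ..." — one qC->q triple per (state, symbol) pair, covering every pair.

states=4 start=0 accept={0,2,3} delta: 0a->0 0b->1 0c->0 1a->0 1b->2 1c->1 2a->1 2b->1 2c->3 3a->1 3b->2 3c->1

Fold the examples into a partial DFA from state 0: repeatedly fix the first undefined (state, symbol) met by the shortest-then-alphabetical prefix, trying targets in increasing order and rejecting any under which an Accept and a Reject string meet in one state with the same remainder; add a state when all current targets are rejected. Accepting states are where Accept strings end.
a: 0a undefined. 0a->0: ok.
b: 0b undefined. 0b->0: no, ba/b meet in 0. Open state 1: 0b->1.
c: 0c undefined. 0c->0: ok.
ba: 1a undefined. 1a->0: ok.
bb: 1b undefined. 1b->0: no, aaabbc/bbccc meet in 0. 1b->1: no, babb/b meet in 1. Open state 2: 1b->2.
bc: 1c undefined. 1c->0: no, bcbcbab/b meet in 1. 1c->1: ok.
bbb: 2b undefined. 2b->0: no, bbbbc/b meet in 1. 2b->1: ok.
bbc: 2c undefined. 2c->0: no, aaabbc/bbccc meet in 0. 2c->1: no, aaabbc/b meet in 1. 2c->2: no, aaabbc/bbccc meet in 2. Open state 3: 2c->3.
bbca: 3a undefined. 3a->0: no, cba/bbcac meet in 0. 3a->1: ok.
bbcc: 3c undefined. 3c->0: no, cba/bbccc meet in 0. 3c->1: ok.
bcbcb: 3b undefined. 3b->0: no, bcbcbab/b meet in 1. 3b->1: no, bcbcbab/b meet in 1. 3b->2: ok.
bcbcba: 2a undefined. 2a->0: no, bcbcbab/b meet in 1. 2a->1: ok.
All examples now run through 4 states with every (state, symbol) defined. Accept strings end in {0,2,3}, Reject strings end in {1}; accept={0,2,3}.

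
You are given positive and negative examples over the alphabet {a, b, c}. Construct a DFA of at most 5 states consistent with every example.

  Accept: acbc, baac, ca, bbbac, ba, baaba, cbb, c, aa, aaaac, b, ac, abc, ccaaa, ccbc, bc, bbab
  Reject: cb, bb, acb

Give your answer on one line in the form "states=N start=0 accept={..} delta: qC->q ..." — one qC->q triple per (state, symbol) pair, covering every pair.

Grow the machine one transition at a time. Run the examples from 0; the earliest place one falls off (shortest prefix, ties alphabetical) gets sent to the lowest-numbered state that keeps every Accept/Reject pair distinguishable — a pair clashes when both reach the same state with identical unread suffix — and to a fresh state only if none does.
a: 0a undefined. 0a->0: ok.
b: 0b undefined. 0b->0: no, ba/bb meet in 0. Open state 1: 0b->1.
c: 0c undefined. 0c->0: no, cbb/bb meet in 1 with "b" left. 0c->1: ok.
ba: 1a undefined. 1a->0: ok.
bb: 1b undefined. 1b->0: no, ca/cb meet in 0. 1b->1: no, baac/cb meet in 1. Open state 2: 1b->2.
bc: 1c undefined. 1c->0: ok.
bba: 2a undefined. 2a->0: ok.
bbb: 2b undefined. 2b->0: ok.
acbc: 2c undefined. 2c->0: ok.
All examples now run through 3 states with every (state, symbol) defined. Accept strings end in {0,1}, Reject strings end in {2}; accept={0,1}.

states=3 start=0 accept={0,1} delta: 0a->0 0b->1 0c->1 1a->0 1b->2 1c->0 2a->0 2b->0 2c->0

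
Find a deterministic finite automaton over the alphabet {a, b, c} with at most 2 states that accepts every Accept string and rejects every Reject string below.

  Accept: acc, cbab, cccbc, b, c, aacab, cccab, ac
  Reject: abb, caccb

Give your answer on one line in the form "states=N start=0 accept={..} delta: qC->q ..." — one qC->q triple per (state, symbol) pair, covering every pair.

Grow the machine one transition at a time. Run the examples from 0; the earliest place one falls off (shortest prefix, ties alphabetical) gets sent to the lowest-numbered state that keeps every Accept/Reject pair distinguishable — a pair clashes when both reach the same state with identical unread suffix — and to a fresh state only if none does.
a: 0a undefined. 0a->0: ok.
b: 0b undefined. 0b->0: no, b/abb meet in 0. Open state 1: 0b->1.
c: 0c undefined. 0c->0: no, b/caccb meet in 1. 0c->1: ok.
ca: 1a undefined. 1a->0: ok.
cb: 1b undefined. 1b->0: ok.
cc: 1c undefined. 1c->0: no, acc/abb meet in 0. 1c->1: ok.
All examples now run through 2 states with every (state, symbol) defined. Accept strings end in {1}, Reject strings end in {0}; accept={1}.

states=2 start=0 accept={1} delta: 0a->0 0b->1 0c->1 1a->0 1b->0 1c->1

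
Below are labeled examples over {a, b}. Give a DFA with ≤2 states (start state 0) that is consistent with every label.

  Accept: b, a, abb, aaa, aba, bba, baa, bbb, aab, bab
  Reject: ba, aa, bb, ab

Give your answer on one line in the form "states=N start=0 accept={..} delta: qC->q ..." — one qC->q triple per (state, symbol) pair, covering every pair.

states=2 start=0 accept={1} delta: 0a->1 0b->1 1a->0 1b->0

Grow the machine one transition at a time. Run the examples from 0; the earliest place one falls off (shortest prefix, ties alphabetical) gets sent to the lowest-numbered state that keeps every Accept/Reject pair distinguishable — a pair clashes when both reach the same state with identical unread suffix — and to a fresh state only if none does.
a: 0a undefined. 0a->0: no, b/ab meet in 0 with "b" left. Open state 1: 0a->1.
b: 0b undefined. 0b->0: no, b/bb meet in 0. 0b->1: ok.
aa: 1a undefined. 1a->0: ok.
ab: 1b undefined. 1b->0: ok.
All examples now run through 2 states with every (state, symbol) defined. Accept strings end in {1}, Reject strings end in {0}; accept={1}.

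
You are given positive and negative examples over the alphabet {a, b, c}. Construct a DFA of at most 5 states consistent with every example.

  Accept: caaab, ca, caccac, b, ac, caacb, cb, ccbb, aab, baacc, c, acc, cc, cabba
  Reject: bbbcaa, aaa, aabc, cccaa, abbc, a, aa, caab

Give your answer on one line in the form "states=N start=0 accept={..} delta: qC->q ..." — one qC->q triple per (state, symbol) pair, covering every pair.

Grow the machine one transition at a time. Run the examples from 0; the earliest place one falls off (shortest prefix, ties alphabetical) gets sent to the lowest-numbered state that keeps every Accept/Reject pair distinguishable — a pair clashes when both reach the same state with identical unread suffix — and to a fresh state only if none does.
a: 0a undefined. 0a->0: ok.
b: 0b undefined. 0b->0: no, b/aaa meet in 0. Open state 1: 0b->1.
c: 0c undefined. 0c->0: no, caaab/caab meet in 1. 0c->1: no, acc/aabc meet in 1 with "c" left. Open state 2: 0c->2.
ba: 1a undefined. 1a->0: ok.
bb: 1b undefined. 1b->0: no, ac/abbc meet in 2. 1b->1: ok.
ca: 2a undefined. 2a->0: no, caaab/caab meet in 1. 2a->1: no, caaab/caab meet in 1. 2a->2: no, caaab/caab meet in 2 with "b" left. Open state 3: 2a->3.
cb: 2b undefined. 2b->0: no, cb/aaa meet in 0. 2b->1: ok.
cc: 2c undefined. 2c->0: no, baacc/aaa meet in 0. 2c->1: ok.
caa: 3a undefined. 3a->0: no, caaab/caab meet in 1. 3a->1: no, caaab/caab meet in 1. 3a->2: no, b/caab meet in 1. 3a->3: no, caaab/caab meet in 3 with "b" left. Open state 4: 3a->4.
cab: 3b undefined. 3b->0: no, cabba/aaa meet in 0. 3b->1: no, cabba/aaa meet in 0. 3b->2: no, cabba/aaa meet in 0. 3b->3: ok.
cac: 3c undefined. 3c->0: no, caccac/aaa meet in 0. 3c->1: ok.
ccc: 1c undefined. 1c->0: ok.
caaa: 4a undefined. 4a->0: ok.
caab: 4b undefined. 4b->0: ok.
caac: 4c undefined. 4c->0: ok.
All examples now run through 5 states with every (state, symbol) defined. Accept strings end in {1,2,3,4}, Reject strings end in {0}; accept={1,2,3,4}.

states=5 start=0 accept={1,2,3,4} delta: 0a->0 0b->1 0c->2 1a->0 1b->1 1c->0 2a->3 2b->1 2c->1 3a->4 3b->3 3c->1 4a->0 4b->0 4c->0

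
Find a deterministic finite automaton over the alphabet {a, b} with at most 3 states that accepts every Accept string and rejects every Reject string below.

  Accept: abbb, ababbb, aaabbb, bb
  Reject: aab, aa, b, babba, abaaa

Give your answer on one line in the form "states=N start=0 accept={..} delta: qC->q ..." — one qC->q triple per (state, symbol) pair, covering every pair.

states=3 start=0 accept={2} delta: 0a->0 0b->1 1a->0 1b->2 2a->0 2b->2

Grow the machine one transition at a time. Run the examples from 0; the earliest place one falls off (shortest prefix, ties alphabetical) gets sent to the lowest-numbered state that keeps every Accept/Reject pair distinguishable — a pair clashes when both reach the same state with identical unread suffix — and to a fresh state only if none does.
a: 0a undefined. 0a->0: ok.
b: 0b undefined. 0b->0: no, abbb/aab meet in 0. Open state 1: 0b->1.
ba: 1a undefined. 1a->0: ok.
bb: 1b undefined. 1b->0: no, abbb/aab meet in 1. 1b->1: no, abbb/aab meet in 1. Open state 2: 1b->2.
abbb: 2b undefined. 2b->0: no, abbb/aa meet in 0. 2b->1: no, abbb/aab meet in 1. 2b->2: ok.
babba: 2a undefined. 2a->0: ok.
All examples now run through 3 states with every (state, symbol) defined. Accept strings end in {2}, Reject strings end in {0,1}; accept={2}.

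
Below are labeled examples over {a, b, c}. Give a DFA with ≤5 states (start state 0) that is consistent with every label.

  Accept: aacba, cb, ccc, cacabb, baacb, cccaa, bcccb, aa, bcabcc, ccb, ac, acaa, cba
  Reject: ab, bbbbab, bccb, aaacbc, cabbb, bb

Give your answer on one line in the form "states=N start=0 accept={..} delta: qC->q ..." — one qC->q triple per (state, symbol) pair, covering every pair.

states=4 start=0 accept={0,2,3} delta: 0a->0 0b->1 0c->2 1a->0 1b->1 1c->3 2a->1 2b->3 2c->2 3a->2 3b->0 3c->1

Fold the examples into a partial DFA from state 0: repeatedly fix the first undefined (state, symbol) met by the shortest-then-alphabetical prefix, trying targets in increasing order and rejecting any under which an Accept and a Reject string meet in one state with the same remainder; add a state when all current targets are rejected. Accepting states are where Accept strings end.
a: 0a undefined. 0a->0: ok.
b: 0b undefined. 0b->0: no, aa/ab meet in 0. Open state 1: 0b->1.
c: 0c undefined. 0c->0: no, cb/ab meet in 1. 0c->1: no, cb/bb meet in 1 with "b" left. Open state 2: 0c->2.
ba: 1a undefined. 1a->0: ok.
bb: 1b undefined. 1b->0: no, aa/bb meet in 0. 1b->1: ok.
bc: 1c undefined. 1c->0: no, cb/bccb meet in 2 with "b" left. 1c->1: no, bcccb/ab meet in 1. 1c->2: no, ccb/bccb meet in 2 with "cb" left. Open state 3: 1c->3.
ca: 2a undefined. 2a->0: no, cacabb/ab meet in 1. 2a->1: ok.
cb: 2b undefined. 2b->0: no, ac/aaacbc meet in 2. 2b->1: no, cb/ab meet in 1. 2b->2: no, aacba/ab meet in 1. 2b->3: ok.
cc: 2c undefined. 2c->0: no, ccb/ab meet in 1. 2c->1: no, ccb/ab meet in 1. 2c->2: ok.
bca: 3a undefined. 3a->0: no, cacabb/ab meet in 1. 3a->1: no, aacba/ab meet in 1. 3a->2: ok.
bcc: 3c undefined. 3c->0: no, cccaa/aaacbc meet in 0. 3c->1: ok.
bcccb: 3b undefined. 3b->0: ok.
All examples now run through 4 states with every (state, symbol) defined. Accept strings end in {0,2,3}, Reject strings end in {1}; accept={0,2,3}.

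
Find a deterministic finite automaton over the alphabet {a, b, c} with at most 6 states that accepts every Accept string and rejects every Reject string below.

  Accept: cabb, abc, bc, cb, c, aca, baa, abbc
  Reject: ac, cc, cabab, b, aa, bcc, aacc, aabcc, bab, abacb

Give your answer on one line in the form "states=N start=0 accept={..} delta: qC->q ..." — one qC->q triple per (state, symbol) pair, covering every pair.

states=4 start=0 accept={1,3} delta: 0a->1 0b->2 0c->1 1a->0 1b->3 1c->0 2a->0 2b->1 2c->1 3a->1 3b->0 3c->1

State merging on the prefix tree: take the shortest (then alphabetical) example prefix whose next move is undefined and point that move at state 0, else 1, else 2, ...; a target is out if some Accept/Reject pair would then sit in one state with the same input left (inseparable). If every existing state is out, open a new one.
a: 0a undefined. 0a->0: no, c/ac meet in 0 with "c" left. Open state 1: 0a->1.
b: 0b undefined. 0b->0: no, baa/aa meet in 1 with "a" left. 0b->1: no, bc/ac meet in 1 with "c" left. Open state 2: 0b->2.
c: 0c undefined. 0c->0: no, cb/b meet in 2. 0c->1: ok.
aa: 1a undefined. 1a->0: ok.
ab: 1b undefined. 1b->0: no, cb/aa meet in 0. 1b->1: no, abc/ac meet in 1 with "c" left. 1b->2: no, cb/b meet in 2. Open state 3: 1b->3.
ac: 1c undefined. 1c->0: ok.
ba: 2a undefined. 2a->0: ok.
bc: 2c undefined. 2c->0: no, bc/ac meet in 0. 2c->1: ok.
aba: 3a undefined. 3a->0: no, cb/abacb meet in 3. 3a->1: ok.
abb: 3b undefined. 3b->0: ok.
abc: 3c undefined. 3c->0: no, abc/ac meet in 0. 3c->1: ok.
cabb: 2b undefined. 2b->0: no, cabb/ac meet in 0. 2b->1: ok.
All examples now run through 4 states with every (state, symbol) defined. Accept strings end in {1,3}, Reject strings end in {0,2}; accept={1,3}.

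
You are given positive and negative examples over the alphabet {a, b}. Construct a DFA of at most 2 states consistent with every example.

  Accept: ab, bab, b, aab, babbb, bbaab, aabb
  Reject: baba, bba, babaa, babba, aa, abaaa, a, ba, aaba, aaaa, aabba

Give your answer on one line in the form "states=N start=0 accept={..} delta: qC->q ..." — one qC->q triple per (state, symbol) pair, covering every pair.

states=2 start=0 accept={1} delta: 0a->0 0b->1 1a->0 1b->1

State merging on the prefix tree: take the shortest (then alphabetical) example prefix whose next move is undefined and point that move at state 0, else 1, else 2, ...; a target is out if some Accept/Reject pair would then sit in one state with the same input left (inseparable). If every existing state is out, open a new one.
a: 0a undefined. 0a->0: ok.
b: 0b undefined. 0b->0: no, ab/baba meet in 0. Open state 1: 0b->1.
ba: 1a undefined. 1a->0: ok.
bb: 1b undefined. 1b->0: no, aabb/baba meet in 0. 1b->1: ok.
All examples now run through 2 states with every (state, symbol) defined. Accept strings end in {1}, Reject strings end in {0}; accept={1}.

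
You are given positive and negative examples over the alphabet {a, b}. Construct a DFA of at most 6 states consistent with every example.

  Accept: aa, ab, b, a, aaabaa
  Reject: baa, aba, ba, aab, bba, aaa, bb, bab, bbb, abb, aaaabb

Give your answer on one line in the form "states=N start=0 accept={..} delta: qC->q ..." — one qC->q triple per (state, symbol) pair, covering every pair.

states=4 start=0 accept={1,2} delta: 0a->1 0b->2 1a->2 1b->2 2a->3 2b->3 3a->0 3b->0

Fold the examples into a partial DFA from state 0: repeatedly fix the first undefined (state, symbol) met by the shortest-then-alphabetical prefix, trying targets in increasing order and rejecting any under which an Accept and a Reject string meet in one state with the same remainder; add a state when all current targets are rejected. Accepting states are where Accept strings end.
a: 0a undefined. 0a->0: no, aa/aaa meet in 0. Open state 1: 0a->1.
b: 0b undefined. 0b->0: no, aa/baa meet in 1 with "a" left. 0b->1: no, aa/ba meet in 1 with "a" left. Open state 2: 0b->2.
aa: 1a undefined. 1a->0: no, b/aab meet in 2. 1a->1: no, aa/aaa meet in 1. 1a->2: ok.
ab: 1b undefined. 1b->0: no, aa/abb meet in 2. 1b->1: no, aa/aba meet in 2. 1b->2: ok.
ba: 2a undefined. 2a->0: no, aa/bab meet in 2. 2a->1: no, aa/baa meet in 2. 2a->2: no, aa/baa meet in 2. Open state 3: 2a->3.
bb: 2b undefined. 2b->0: no, aa/bbb meet in 2. 2b->1: no, aa/bba meet in 2. 2b->2: no, aa/aab meet in 2. 2b->3: ok.
baa: 3a undefined. 3a->0: ok.
bab: 3b undefined. 3b->0: ok.
All examples now run through 4 states with every (state, symbol) defined. Accept strings end in {1,2}, Reject strings end in {0,3}; accept={1,2}.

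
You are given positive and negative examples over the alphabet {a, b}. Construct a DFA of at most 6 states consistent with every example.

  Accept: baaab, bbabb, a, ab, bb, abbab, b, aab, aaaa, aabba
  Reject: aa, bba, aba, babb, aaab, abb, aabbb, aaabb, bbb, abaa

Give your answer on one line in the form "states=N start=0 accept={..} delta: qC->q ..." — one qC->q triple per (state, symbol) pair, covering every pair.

Fold the examples into a partial DFA from state 0: repeatedly fix the first undefined (state, symbol) met by the shortest-then-alphabetical prefix, trying targets in increasing order and rejecting any under which an Accept and a Reject string meet in one state with the same remainder; add a state when all current targets are rejected. Accepting states are where Accept strings end.
a: 0a undefined. 0a->0: no, a/aa meet in 0. Open state 1: 0a->1.
b: 0b undefined. 0b->0: no, baaab/aaab meet in 1 with "aab" left. 0b->1: ok.
aa: 1a undefined. 1a->0: no, ab/babb meet in 1 with "b" left. 1a->1: no, baaab/aaab meet in 1 with "b" left. Open state 2: 1a->2.
ab: 1b undefined. 1b->0: no, bbabb/bba meet in 1. 1b->1: no, bbabb/babb meet in 2 with "bb" left. 1b->2: no, bbabb/aaabb meet in 2 with "abb" left. Open state 3: 1b->3.
aaa: 2a undefined. 2a->0: no, baaab/aaabb meet in 3. 2a->1: no, ab/aaab meet in 3. 2a->2: no, baaab/aaab meet in 2 with "b" left. 2a->3: no, aaaa/bba meet in 3 with "a" left. Open state 4: 2a->4.
aab: 2b undefined. 2b->0: no, a/babb meet in 1. 2b->1: no, ab/babb meet in 3. 2b->2: no, aab/aa meet in 2. 2b->3: ok.
aba: 3a undefined. 3a->0: no, a/abaa meet in 1. 3a->1: no, bbabb/babb meet in 3 with "b" left. 3a->2: no, bbabb/babb meet in 3 with "b" left. 3a->3: no, bbabb/aabbb meet in 3 with "bb" left. 3a->4: no, bbabb/aaabb meet in 4 with "bb" left. Open state 5: 3a->5.
abb: 3b undefined. 3b->0: no, a/aabbb meet in 1. 3b->1: no, a/babb meet in 1. 3b->2: no, ab/aabbb meet in 3. 3b->3: no, ab/babb meet in 3. 3b->4: ok.
aaaa: 4a undefined. 4a->0: ok.
aaab: 4b undefined. 4b->0: no, baaab/aaabb meet in 1. 4b->1: no, baaab/aaab meet in 1. 4b->2: no, ab/aaabb meet in 3. 4b->3: no, ab/aaab meet in 3. 4b->4: ok.
abaa: 5a undefined. 5a->0: no, aaaa/abaa meet in 0. 5a->1: no, baaab/abaa meet in 1. 5a->2: ok.
bbab: 5b undefined. 5b->0: ok.
All examples now run through 6 states with every (state, symbol) defined. Accept strings end in {0,1,3}, Reject strings end in {2,4,5}; accept={0,1,3}.

states=6 start=0 accept={0,1,3} delta: 0a->1 0b->1 1a->2 1b->3 2a->4 2b->3 3a->5 3b->4 4a->0 4b->4 5a->2 5b->0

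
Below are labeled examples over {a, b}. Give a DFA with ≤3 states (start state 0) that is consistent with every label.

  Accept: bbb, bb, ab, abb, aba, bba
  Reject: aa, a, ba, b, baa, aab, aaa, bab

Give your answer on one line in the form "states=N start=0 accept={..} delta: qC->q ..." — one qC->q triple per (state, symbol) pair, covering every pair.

states=3 start=0 accept={2} delta: 0a->1 0b->1 1a->0 1b->2 2a->2 2b->2

State merging on the prefix tree: take the shortest (then alphabetical) example prefix whose next move is undefined and point that move at state 0, else 1, else 2, ...; a target is out if some Accept/Reject pair would then sit in one state with the same input left (inseparable). If every existing state is out, open a new one.
a: 0a undefined. 0a->0: no, ab/b meet in 0 with "b" left. Open state 1: 0a->1.
b: 0b undefined. 0b->0: no, bbb/b meet in 0. 0b->1: ok.
aa: 1a undefined. 1a->0: ok.
ab: 1b undefined. 1b->0: no, bbb/a meet in 1. 1b->1: no, bbb/a meet in 1. Open state 2: 1b->2.
aba: 2a undefined. 2a->0: no, aba/aa meet in 0. 2a->1: no, aba/a meet in 1. 2a->2: ok.
abb: 2b undefined. 2b->0: no, bbb/aa meet in 0. 2b->1: no, bbb/a meet in 1. 2b->2: ok.
All examples now run through 3 states with every (state, symbol) defined. Accept strings end in {2}, Reject strings end in {0,1}; accept={2}.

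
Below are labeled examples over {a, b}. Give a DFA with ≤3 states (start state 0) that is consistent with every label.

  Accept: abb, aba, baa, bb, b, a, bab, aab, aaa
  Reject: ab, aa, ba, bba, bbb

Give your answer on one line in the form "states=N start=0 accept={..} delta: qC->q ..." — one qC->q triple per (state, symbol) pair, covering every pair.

State merging on the prefix tree: take the shortest (then alphabetical) example prefix whose next move is undefined and point that move at state 0, else 1, else 2, ...; a target is out if some Accept/Reject pair would then sit in one state with the same input left (inseparable). If every existing state is out, open a new one.
a: 0a undefined. 0a->0: no, aba/ba meet in 0 with "ba" left. Open state 1: 0a->1.
b: 0b undefined. 0b->0: no, baa/aa meet in 1 with "a" left. 0b->1: no, abb/bbb meet in 1 with "bb" left. Open state 2: 0b->2.
aa: 1a undefined. 1a->0: ok.
ab: 1b undefined. 1b->0: ok.
ba: 2a undefined. 2a->0: ok.
bb: 2b undefined. 2b->0: no, abb/bbb meet in 2. 2b->1: ok.
All examples now run through 3 states with every (state, symbol) defined. Accept strings end in {1,2}, Reject strings end in {0}; accept={1,2}.

states=3 start=0 accept={1,2} delta: 0a->1 0b->2 1a->0 1b->0 2a->0 2b->1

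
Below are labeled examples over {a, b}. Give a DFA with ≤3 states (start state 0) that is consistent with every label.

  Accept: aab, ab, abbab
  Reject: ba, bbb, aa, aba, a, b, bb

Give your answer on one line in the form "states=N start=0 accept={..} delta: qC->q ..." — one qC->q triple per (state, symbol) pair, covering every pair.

states=3 start=0 accept={2} delta: 0a->1 0b->0 1a->1 1b->2 2a->0 2b->0

Grow the machine one transition at a time. Run the examples from 0; the earliest place one falls off (shortest prefix, ties alphabetical) gets sent to the lowest-numbered state that keeps every Accept/Reject pair distinguishable — a pair clashes when both reach the same state with identical unread suffix — and to a fresh state only if none does.
a: 0a undefined. 0a->0: no, aab/b meet in 0 with "b" left. Open state 1: 0a->1.
b: 0b undefined. 0b->0: ok.
aa: 1a undefined. 1a->0: no, aab/bbb meet in 0. 1a->1: ok.
ab: 1b undefined. 1b->0: no, aab/bbb meet in 0. 1b->1: no, aab/ba meet in 1. Open state 2: 1b->2.
aba: 2a undefined. 2a->0: ok.
abb: 2b undefined. 2b->0: ok.
All examples now run through 3 states with every (state, symbol) defined. Accept strings end in {2}, Reject strings end in {0,1}; accept={2}.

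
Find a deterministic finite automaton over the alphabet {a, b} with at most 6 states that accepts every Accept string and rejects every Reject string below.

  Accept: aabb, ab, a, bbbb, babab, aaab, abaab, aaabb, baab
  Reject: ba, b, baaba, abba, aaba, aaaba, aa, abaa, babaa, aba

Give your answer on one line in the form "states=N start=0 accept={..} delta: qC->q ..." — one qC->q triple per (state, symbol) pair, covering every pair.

Grow the machine one transition at a time. Run the examples from 0; the earliest place one falls off (shortest prefix, ties alphabetical) gets sent to the lowest-numbered state that keeps every Accept/Reject pair distinguishable — a pair clashes when both reach the same state with identical unread suffix — and to a fresh state only if none does.
a: 0a undefined. 0a->0: no, ab/b meet in 0 with "b" left. Open state 1: 0a->1.
b: 0b undefined. 0b->0: no, a/ba meet in 1. 0b->1: no, a/b meet in 1. Open state 2: 0b->2.
aa: 1a undefined. 1a->0: ok.
ab: 1b undefined. 1b->0: no, ab/aa meet in 0. 1b->1: no, ab/abaa meet in 1. 1b->2: no, ab/b meet in 2. Open state 3: 1b->3.
ba: 2a undefined. 2a->0: no, a/babaa meet in 1. 2a->1: no, a/ba meet in 1. 2a->2: ok.
bb: 2b undefined. 2b->0: no, aabb/aa meet in 0. 2b->1: no, aabb/babaa meet in 1. 2b->2: no, aabb/ba meet in 2. 2b->3: ok.
aba: 3a undefined. 3a->0: no, a/abaa meet in 1. 3a->1: no, a/baaba meet in 1. 3a->2: ok.
abb: 3b undefined. 3b->0: no, a/abba meet in 1. 3b->1: ok.
All examples now run through 4 states with every (state, symbol) defined. Accept strings end in {1,3}, Reject strings end in {0,2}; accept={1,3}.

states=4 start=0 accept={1,3} delta: 0a->1 0b->2 1a->0 1b->3 2a->2 2b->3 3a->2 3b->1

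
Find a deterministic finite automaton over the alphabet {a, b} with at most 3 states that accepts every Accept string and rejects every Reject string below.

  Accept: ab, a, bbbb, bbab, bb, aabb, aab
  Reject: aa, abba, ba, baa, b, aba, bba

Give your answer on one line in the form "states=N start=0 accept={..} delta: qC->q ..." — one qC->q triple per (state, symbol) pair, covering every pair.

states=3 start=0 accept={1} delta: 0a->1 0b->2 1a->2 1b->1 2a->2 2b->1

State merging on the prefix tree: take the shortest (then alphabetical) example prefix whose next move is undefined and point that move at state 0, else 1, else 2, ...; a target is out if some Accept/Reject pair would then sit in one state with the same input left (inseparable). If every existing state is out, open a new one.
a: 0a undefined. 0a->0: no, ab/b meet in 0 with "b" left. Open state 1: 0a->1.
b: 0b undefined. 0b->0: no, a/ba meet in 1. 0b->1: no, a/b meet in 1. Open state 2: 0b->2.
aa: 1a undefined. 1a->0: no, aab/b meet in 2. 1a->1: no, a/aa meet in 1. 1a->2: ok.
ab: 1b undefined. 1b->0: no, a/aba meet in 1. 1b->1: ok.
ba: 2a undefined. 2a->0: no, ab/baa meet in 1. 2a->1: no, ab/ba meet in 1. 2a->2: ok.
bb: 2b undefined. 2b->0: no, ab/bba meet in 1. 2b->1: ok.
All examples now run through 3 states with every (state, symbol) defined. Accept strings end in {1}, Reject strings end in {2}; accept={1}.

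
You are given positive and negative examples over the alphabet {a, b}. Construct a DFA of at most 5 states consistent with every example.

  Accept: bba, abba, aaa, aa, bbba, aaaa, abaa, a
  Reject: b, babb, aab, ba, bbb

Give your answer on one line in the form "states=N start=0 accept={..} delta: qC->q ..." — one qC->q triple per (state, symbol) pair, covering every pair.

Grow the machine one transition at a time. Run the examples from 0; the earliest place one falls off (shortest prefix, ties alphabetical) gets sent to the lowest-numbered state that keeps every Accept/Reject pair distinguishable — a pair clashes when both reach the same state with identical unread suffix — and to a fresh state only if none does.
a: 0a undefined. 0a->0: ok.
b: 0b undefined. 0b->0: no, bba/b meet in 0. Open state 1: 0b->1.
ba: 1a undefined. 1a->0: no, aaa/ba meet in 0. 1a->1: no, abaa/b meet in 1. Open state 2: 1a->2.
bb: 1b undefined. 1b->0: no, bbba/ba meet in 2. 1b->1: no, bba/ba meet in 2. 1b->2: ok.
bab: 2b undefined. 2b->0: no, aaa/bbb meet in 0. 2b->1: no, bbba/babb meet in 2. 2b->2: ok.
bba: 2a undefined. 2a->0: ok.
All examples now run through 3 states with every (state, symbol) defined. Accept strings end in {0}, Reject strings end in {1,2}; accept={0}.

states=3 start=0 accept={0} delta: 0a->0 0b->1 1a->2 1b->2 2a->0 2b->2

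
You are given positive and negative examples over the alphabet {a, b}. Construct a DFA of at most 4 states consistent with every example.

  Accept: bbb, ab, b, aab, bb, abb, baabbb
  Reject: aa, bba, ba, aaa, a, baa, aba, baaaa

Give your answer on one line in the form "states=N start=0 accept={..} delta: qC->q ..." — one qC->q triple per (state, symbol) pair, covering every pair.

states=2 start=0 accept={1} delta: 0a->0 0b->1 1a->0 1b->1

State merging on the prefix tree: take the shortest (then alphabetical) example prefix whose next move is undefined and point that move at state 0, else 1, else 2, ...; a target is out if some Accept/Reject pair would then sit in one state with the same input left (inseparable). If every existing state is out, open a new one.
a: 0a undefined. 0a->0: ok.
b: 0b undefined. 0b->0: no, bbb/aa meet in 0. Open state 1: 0b->1.
ba: 1a undefined. 1a->0: ok.
bb: 1b undefined. 1b->0: no, bb/aa meet in 0. 1b->1: ok.
All examples now run through 2 states with every (state, symbol) defined. Accept strings end in {1}, Reject strings end in {0}; accept={1}.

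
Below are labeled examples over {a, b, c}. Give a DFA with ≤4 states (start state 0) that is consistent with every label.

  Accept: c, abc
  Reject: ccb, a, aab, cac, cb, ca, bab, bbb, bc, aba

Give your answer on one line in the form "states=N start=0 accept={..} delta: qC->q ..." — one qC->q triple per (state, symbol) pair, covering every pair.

states=2 start=0 accept={0} delta: 0a->1 0b->1 0c->0 1a->0 1b->0 1c->1

Grow the machine one transition at a time. Run the examples from 0; the earliest place one falls off (shortest prefix, ties alphabetical) gets sent to the lowest-numbered state that keeps every Accept/Reject pair distinguishable — a pair clashes when both reach the same state with identical unread suffix — and to a fresh state only if none does.
a: 0a undefined. 0a->0: no, abc/bc meet in 0 with "bc" left. Open state 1: 0a->1.
b: 0b undefined. 0b->0: no, c/bc meet in 0 with "c" left. 0b->1: ok.
c: 0c undefined. 0c->0: ok.
aa: 1a undefined. 1a->0: ok.
ab: 1b undefined. 1b->0: ok.
bc: 1c undefined. 1c->0: no, c/cac meet in 0. 1c->1: ok.
All examples now run through 2 states with every (state, symbol) defined. Accept strings end in {0}, Reject strings end in {1}; accept={0}.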